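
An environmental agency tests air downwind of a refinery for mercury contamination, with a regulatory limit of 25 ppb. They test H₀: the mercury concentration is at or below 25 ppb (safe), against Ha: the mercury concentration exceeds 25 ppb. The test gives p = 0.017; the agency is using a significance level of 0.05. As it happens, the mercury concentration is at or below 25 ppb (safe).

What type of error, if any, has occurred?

Since p = 0.017 < α = 0.05, H₀ is rejected.
H₀ is true (actually the mercury concentration is at or below 25 ppb (safe)).
Rejecting a true H₀ is a Type I error.

Type I error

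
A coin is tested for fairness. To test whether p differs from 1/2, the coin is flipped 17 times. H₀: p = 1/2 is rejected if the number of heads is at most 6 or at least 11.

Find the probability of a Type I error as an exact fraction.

10889/32768

α = P(S ≤ 6 or S ≥ 11 | p = 1/2), S ~ Binomial(17, 1/2).
By symmetry, α = 2·P(S ≤ 6) = 2·(1 + 17 + 136 + 680 + 2380 + 6188 + 12376)/131072 = 43556/131072 = 10889/32768.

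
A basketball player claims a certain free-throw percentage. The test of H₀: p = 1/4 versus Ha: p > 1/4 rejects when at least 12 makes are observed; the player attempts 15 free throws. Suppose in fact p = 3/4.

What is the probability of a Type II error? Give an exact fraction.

144609703/268435456

β = P(fail to reject H₀ | Ha true) = P(K ≤ 11 | p = 3/4), K ~ Binomial(15, 3/4).
Adding the binomial probabilities P(K=0)+…+P(K=11) at p = 3/4 gives 144609703/268435456.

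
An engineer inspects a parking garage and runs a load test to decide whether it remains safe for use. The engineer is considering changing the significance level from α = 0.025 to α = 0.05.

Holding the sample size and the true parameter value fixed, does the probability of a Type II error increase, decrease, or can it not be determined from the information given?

It decreases.

A larger α widens the rejection region, so when the alternative is true more outcomes lead to rejection — failing to reject becomes less likely.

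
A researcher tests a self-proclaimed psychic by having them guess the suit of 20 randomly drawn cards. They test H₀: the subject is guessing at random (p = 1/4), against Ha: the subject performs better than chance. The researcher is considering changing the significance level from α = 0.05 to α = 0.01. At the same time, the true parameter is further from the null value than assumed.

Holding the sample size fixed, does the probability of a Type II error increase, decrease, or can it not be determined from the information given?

Cannot be determined from the information given.

The first change alone would make β increase; the second alone would make β decrease. Which effect dominates depends on the magnitudes, which are not given.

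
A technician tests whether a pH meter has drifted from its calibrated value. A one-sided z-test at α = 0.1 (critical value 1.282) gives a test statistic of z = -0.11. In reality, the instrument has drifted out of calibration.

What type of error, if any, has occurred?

The conventional null hypothesis is that the instrument is correctly calibrated.
Since z = -0.11 ≤ z* = 1.282, H₀ is not rejected.
H₀ is false (actually the instrument has drifted out of calibration).
Failing to reject a false H₀ is a Type II error.

Type II error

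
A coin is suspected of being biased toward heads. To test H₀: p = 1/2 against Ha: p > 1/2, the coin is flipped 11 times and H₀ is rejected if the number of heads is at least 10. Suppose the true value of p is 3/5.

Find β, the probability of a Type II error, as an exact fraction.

A Type II error is failing to reject when Ha holds: with p = 3/5, β = P(X ≤ 9).
Summing C(11,j)·(3/5)^j·(2/5)^{11-j} for j = 0..9 gives 1894076/1953125.

1894076/1953125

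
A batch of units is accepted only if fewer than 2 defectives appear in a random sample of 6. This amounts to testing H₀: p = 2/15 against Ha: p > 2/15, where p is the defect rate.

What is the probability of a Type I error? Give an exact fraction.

Under H₀, S ~ Binomial(6, 2/15); the Type I error rate is P(S ≥ 2).
Via the complement, α = 1 − Σ_{j=0}^{1} C(6,j)(2/15)^j(13/15)^{6-j} = 84332/455625.

84332/455625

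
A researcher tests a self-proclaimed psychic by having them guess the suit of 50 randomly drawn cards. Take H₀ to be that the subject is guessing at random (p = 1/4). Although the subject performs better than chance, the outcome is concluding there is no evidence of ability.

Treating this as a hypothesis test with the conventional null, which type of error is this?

Type II error

'Concluding there is no evidence of ability' corresponds to failing to reject H₀.
H₀ was not rejected but H₀ is false — a Type II error (false negative).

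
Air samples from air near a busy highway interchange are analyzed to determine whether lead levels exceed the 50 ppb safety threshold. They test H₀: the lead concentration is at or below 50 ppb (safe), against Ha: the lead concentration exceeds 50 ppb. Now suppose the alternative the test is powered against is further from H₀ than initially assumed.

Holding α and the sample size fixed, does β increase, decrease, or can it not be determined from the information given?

A bigger departure from H₀ is easier for the test to detect, so it fails to reject less often.

It decreases.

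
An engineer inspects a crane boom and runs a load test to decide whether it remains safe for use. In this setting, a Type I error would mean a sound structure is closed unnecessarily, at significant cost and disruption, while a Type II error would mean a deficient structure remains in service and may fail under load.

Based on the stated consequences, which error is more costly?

The Type II consequence (a deficient structure remains in service and may fail under load) is more severe than the Type I consequence (a sound structure is closed unnecessarily, at significant cost and disruption).

Type II error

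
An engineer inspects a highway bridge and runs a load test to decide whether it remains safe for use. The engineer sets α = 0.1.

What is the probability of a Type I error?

0.1

The significance level α is, by definition, the probability of a Type I error — P(reject H₀ | H₀ true).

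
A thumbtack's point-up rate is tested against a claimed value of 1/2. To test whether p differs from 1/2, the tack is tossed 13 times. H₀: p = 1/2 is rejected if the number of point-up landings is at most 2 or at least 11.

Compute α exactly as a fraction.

23/1024

α = P(K ≤ 2 or K ≥ 11 | p = 1/2), K ~ Binomial(13, 1/2).
The two tails are symmetric, so α = 2·(1 + 13 + 78)/2^13 = 184/8192 = 23/1024.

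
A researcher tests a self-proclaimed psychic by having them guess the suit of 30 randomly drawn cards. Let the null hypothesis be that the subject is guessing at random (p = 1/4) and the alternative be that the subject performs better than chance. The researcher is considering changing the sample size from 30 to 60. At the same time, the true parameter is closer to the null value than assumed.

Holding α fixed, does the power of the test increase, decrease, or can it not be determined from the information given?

Cannot be determined from the information given.

The first change alone would make β decrease; the second alone would make β increase. Which effect dominates depends on the magnitudes, which are not given.
Since power = 1 − β, the effect on power is likewise indeterminate.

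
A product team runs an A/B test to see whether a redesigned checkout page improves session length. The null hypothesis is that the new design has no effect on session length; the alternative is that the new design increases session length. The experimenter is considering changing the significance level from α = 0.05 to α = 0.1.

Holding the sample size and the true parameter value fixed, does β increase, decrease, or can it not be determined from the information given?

It decreases.

With a larger α the critical value moves toward the center, so more of the Ha sampling distribution lies in the rejection region.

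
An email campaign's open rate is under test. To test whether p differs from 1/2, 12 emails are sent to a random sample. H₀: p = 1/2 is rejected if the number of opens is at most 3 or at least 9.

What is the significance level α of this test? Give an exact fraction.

299/2048

Under H₀, S ~ Binomial(12, 1/2); α is the probability of landing in either tail, P(S ≤ 3) + P(S ≥ 9).
Each tail has probability (1 + 12 + 66 + 220)/4096; doubling gives α = 598/4096 = 299/2048.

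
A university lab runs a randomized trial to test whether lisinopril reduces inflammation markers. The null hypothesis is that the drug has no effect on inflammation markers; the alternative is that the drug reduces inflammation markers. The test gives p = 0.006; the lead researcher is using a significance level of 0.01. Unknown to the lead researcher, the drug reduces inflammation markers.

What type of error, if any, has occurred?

Since p = 0.006 < α = 0.01, H₀ is rejected.
H₀ is false (actually the drug reduces inflammation markers).
The decision matches the true state — no error.

No error (correct decision).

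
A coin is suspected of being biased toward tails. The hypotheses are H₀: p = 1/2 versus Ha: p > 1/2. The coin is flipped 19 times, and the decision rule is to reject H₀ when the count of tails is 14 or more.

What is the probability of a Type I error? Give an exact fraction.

Under H₀, K ~ Binomial(19, 1/2), and α = P(K ≥ 14).
Summing the upper tail: (11628 + 3876 + 969 + 171 + 19 + 1) / 2^19 = 16664/524288 = 2083/65536.

2083/65536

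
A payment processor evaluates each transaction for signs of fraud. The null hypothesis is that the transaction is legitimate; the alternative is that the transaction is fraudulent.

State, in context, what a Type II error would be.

A Type II error is failing to reject H₀ when H₀ is false.
Here that means approving the transaction when actually the transaction is fraudulent.

A Type II error would mean concluding that the transaction is legitimate (or at least failing to establish that the transaction is fraudulent) when in fact the transaction is fraudulent.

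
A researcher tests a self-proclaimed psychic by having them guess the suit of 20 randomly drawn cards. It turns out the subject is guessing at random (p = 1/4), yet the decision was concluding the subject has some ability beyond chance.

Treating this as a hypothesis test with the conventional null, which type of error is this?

The null hypothesis here is that the subject is guessing at random (p = 1/4).
'Concluding the subject has some ability beyond chance' corresponds to rejecting H₀.
H₀ was rejected but H₀ is true — a Type I error (false positive).

Type I error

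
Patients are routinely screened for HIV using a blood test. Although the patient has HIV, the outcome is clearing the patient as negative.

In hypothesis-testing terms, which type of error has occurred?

Type II error

The null hypothesis here is that the patient does not have HIV.
'Clearing the patient as negative' corresponds to failing to reject H₀.
H₀ was not rejected but H₀ is false — a Type II error (false negative).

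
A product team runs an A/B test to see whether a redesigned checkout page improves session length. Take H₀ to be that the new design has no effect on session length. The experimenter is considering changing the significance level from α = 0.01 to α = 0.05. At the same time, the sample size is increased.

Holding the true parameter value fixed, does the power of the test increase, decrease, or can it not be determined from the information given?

Relaxing α lowers the evidence threshold; under Ha, outcomes that previously fell short now trigger rejection. A larger sample reduces the standard error, pulling the sampling distribution under Ha further from the non-rejection region. Both changes push β in the same direction.
Since power = 1 − β and β decreases, power increases.

It increases.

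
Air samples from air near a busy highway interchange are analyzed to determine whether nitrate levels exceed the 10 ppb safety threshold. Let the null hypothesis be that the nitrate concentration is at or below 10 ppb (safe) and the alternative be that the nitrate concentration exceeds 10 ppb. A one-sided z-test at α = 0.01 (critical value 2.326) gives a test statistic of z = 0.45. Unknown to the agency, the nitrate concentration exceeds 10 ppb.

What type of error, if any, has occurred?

Type II error

Since z = 0.45 ≤ z* = 2.326, H₀ is not rejected.
H₀ is false (actually the nitrate concentration exceeds 10 ppb).
Failing to reject a false H₀ is a Type II error.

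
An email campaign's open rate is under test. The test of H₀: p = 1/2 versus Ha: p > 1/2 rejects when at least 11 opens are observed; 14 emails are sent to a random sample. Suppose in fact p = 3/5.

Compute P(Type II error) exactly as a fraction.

Under the alternative p = 3/5, X ~ Binomial(14, 3/5); β is the probability the test does not reject, P(X < 11).
Adding the binomial probabilities P(X=0)+…+P(X=10) at p = 3/5 gives 5344795024/6103515625.

5344795024/6103515625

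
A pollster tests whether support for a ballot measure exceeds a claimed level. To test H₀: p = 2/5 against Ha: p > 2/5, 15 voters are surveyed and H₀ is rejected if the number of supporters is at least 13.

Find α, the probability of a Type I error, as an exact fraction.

Under H₀, K ~ Binomial(15, 2/5), and α = P(K ≥ 13).
Summing C(15,j)(2/5)^j(3/5)^{15−j} for j = 13,…,15 gives 8511488/30517578125.

8511488/30517578125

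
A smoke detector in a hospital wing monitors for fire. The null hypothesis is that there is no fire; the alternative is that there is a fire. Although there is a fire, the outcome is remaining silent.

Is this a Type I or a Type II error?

'Remaining silent' corresponds to failing to reject H₀.
H₀ was not rejected but H₀ is false — a Type II error (false negative).

Type II error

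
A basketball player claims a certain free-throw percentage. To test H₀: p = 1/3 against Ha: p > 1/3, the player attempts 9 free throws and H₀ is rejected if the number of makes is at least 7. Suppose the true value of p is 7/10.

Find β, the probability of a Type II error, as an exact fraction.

268584417/500000000

β = P(fail to reject H₀ | Ha true) = P(K ≤ 6 | p = 7/10), K ~ Binomial(9, 7/10).
Summing C(9,j)·(7/10)^j·(3/10)^{9-j} for j = 0..6 gives 268584417/500000000.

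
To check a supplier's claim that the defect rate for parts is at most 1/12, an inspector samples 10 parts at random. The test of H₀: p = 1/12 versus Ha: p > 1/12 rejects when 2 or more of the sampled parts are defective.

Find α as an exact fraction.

4133487571/20639121408

The significance level is the probability, assuming p = 1/12, of seeing 2 or more defectives in 10 draws.
α = 1 − P(Y ≤ 1) = 1 − 16505633837/20639121408 = 4133487571/20639121408.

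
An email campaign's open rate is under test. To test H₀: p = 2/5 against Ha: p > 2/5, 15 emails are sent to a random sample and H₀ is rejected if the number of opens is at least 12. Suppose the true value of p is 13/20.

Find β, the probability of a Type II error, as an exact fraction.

Under the alternative p = 13/20, K ~ Binomial(15, 13/20); β is the probability the test does not reject, P(K < 12).
Equivalently, β = 1 − P(K ≥ 12) = 6777270377107586237/8192000000000000000.

6777270377107586237/8192000000000000000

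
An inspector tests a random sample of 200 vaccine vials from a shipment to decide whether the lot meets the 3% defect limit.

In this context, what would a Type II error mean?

With the conventional null hypothesis that the lot's defect rate is 3% (within specification):
A Type II error is failing to reject H₀ when H₀ is false.
Here that means accepting the lot and shipping it when actually the lot's defect rate exceeds 3%.

A Type II error would mean concluding that the lot's defect rate is 3% (within specification) (or at least failing to establish that the lot's defect rate exceeds 3%) when in fact the lot's defect rate exceeds 3%.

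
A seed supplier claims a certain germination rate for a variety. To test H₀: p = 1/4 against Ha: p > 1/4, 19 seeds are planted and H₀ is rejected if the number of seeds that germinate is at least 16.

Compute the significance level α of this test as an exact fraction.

1735/17179869184

α = P(reject H₀ | H₀ true) = P(Y ≥ 16 | p = 1/4), with Y ~ Binomial(19, 1/4).
Summing C(19,j)(1/4)^j(3/4)^{19−j} for j = 16,…,19 gives 1735/17179869184.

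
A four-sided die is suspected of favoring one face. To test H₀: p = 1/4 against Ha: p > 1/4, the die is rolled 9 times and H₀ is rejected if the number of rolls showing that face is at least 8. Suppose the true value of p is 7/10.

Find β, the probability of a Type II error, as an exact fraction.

Under the alternative p = 7/10, K ~ Binomial(9, 7/10); β is the probability the test does not reject, P(K < 8).
Adding the binomial probabilities P(K=0)+…+P(K=7) at p = 7/10 gives 401998383/500000000.

401998383/500000000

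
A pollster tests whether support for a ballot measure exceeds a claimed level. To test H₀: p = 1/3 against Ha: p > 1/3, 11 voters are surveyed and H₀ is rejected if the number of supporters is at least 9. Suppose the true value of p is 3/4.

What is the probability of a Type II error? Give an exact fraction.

β = P(fail to reject H₀ | Ha true) = P(Y ≤ 8 | p = 3/4), Y ~ Binomial(11, 3/4).
Equivalently, β = 1 − P(Y ≥ 9) = 2285053/4194304.

2285053/4194304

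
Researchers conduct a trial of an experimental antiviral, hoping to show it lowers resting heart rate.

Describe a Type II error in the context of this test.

A Type II error would mean concluding that the drug has no effect on resting heart rate (or at least failing to establish that the drug lowers resting heart rate) when in fact the drug lowers resting heart rate.

With the conventional null hypothesis that the drug has no effect on resting heart rate:
A Type II error is failing to reject H₀ when H₀ is false.
Here that means concluding there is insufficient evidence that the drug works when actually the drug lowers resting heart rate.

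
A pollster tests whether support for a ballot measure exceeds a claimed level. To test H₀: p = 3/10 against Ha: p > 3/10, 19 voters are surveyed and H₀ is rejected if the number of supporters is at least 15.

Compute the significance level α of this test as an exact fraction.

7448847648561/500000000000000000

Under H₀, X ~ Binomial(19, 3/10), and α = P(X ≥ 15).
P(X ≥ 15) = Σ_{j=15}^{19} C(19,j)·(3/10)^j·(7/10)^{19-j} = 7448847648561/500000000000000000.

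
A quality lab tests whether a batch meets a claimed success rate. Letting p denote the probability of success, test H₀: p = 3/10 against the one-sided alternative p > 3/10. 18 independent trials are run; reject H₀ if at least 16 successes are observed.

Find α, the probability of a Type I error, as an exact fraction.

Under H₀, K ~ Binomial(18, 3/10), and α = P(K ≥ 16).
Adding the binomial terms for j = 16 through 18 with p = 3/10 yields 84845087091/250000000000000000.

84845087091/250000000000000000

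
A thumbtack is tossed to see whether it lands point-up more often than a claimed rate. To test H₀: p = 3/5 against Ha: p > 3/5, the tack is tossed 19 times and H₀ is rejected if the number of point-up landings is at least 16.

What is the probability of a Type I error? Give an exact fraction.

437914292733/19073486328125

Under H₀, X ~ Binomial(19, 3/5), and α = P(X ≥ 16).
Adding the binomial terms for j = 16 through 19 with p = 3/5 yields 437914292733/19073486328125.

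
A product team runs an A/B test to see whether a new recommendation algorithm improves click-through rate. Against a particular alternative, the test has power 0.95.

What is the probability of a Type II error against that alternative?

Power = 1 − β, so β = 1 − 0.95 = 0.05.

0.05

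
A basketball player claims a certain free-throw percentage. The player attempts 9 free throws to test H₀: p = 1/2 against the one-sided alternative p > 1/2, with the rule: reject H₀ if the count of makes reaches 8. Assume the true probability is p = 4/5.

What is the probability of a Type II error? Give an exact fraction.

Under the alternative p = 4/5, S ~ Binomial(9, 4/5); β is the probability the test does not reject, P(S < 8).
Summing C(9,j)·(4/5)^j·(1/5)^{9-j} for j = 0..7 gives 1101157/1953125.

1101157/1953125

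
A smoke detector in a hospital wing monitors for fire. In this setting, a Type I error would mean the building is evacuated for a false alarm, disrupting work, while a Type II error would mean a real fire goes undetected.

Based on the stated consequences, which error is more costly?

Type II error

The Type II consequence (a real fire goes undetected) is more severe than the Type I consequence (the building is evacuated for a false alarm, disrupting work).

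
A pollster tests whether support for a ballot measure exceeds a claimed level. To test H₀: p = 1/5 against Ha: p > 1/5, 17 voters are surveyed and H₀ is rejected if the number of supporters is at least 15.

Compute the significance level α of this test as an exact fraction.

Under H₀, Y ~ Binomial(17, 1/5), and α = P(Y ≥ 15).
Adding the binomial terms for j = 15 through 17 with p = 1/5 yields 449/152587890625.

449/152587890625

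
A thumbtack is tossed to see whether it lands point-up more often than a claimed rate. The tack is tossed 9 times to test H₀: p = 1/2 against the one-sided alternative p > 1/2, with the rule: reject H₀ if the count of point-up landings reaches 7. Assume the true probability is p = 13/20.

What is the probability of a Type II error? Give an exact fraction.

β = P(fail to reject H₀ | Ha true) = P(X ≤ 6 | p = 13/20), X ~ Binomial(9, 13/20).
Summing C(9,j)·(13/20)^j·(7/20)^{9-j} for j = 0..6 gives 5301813769/8000000000.

5301813769/8000000000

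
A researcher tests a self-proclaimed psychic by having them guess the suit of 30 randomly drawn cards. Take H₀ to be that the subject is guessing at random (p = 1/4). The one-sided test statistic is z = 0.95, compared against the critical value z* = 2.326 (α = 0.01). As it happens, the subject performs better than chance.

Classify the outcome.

Since z = 0.95 ≤ z* = 2.326, H₀ is not rejected.
H₀ is false (actually the subject performs better than chance).
Failing to reject a false H₀ is a Type II error.

Type II error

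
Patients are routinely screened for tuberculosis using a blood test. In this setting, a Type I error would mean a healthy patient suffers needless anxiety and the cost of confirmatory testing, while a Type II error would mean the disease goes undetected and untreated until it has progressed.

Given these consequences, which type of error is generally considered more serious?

The Type II consequence (the disease goes undetected and untreated until it has progressed) is more severe than the Type I consequence (a healthy patient suffers needless anxiety and the cost of confirmatory testing).

Type II error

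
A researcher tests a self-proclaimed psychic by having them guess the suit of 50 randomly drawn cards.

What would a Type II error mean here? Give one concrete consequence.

With the conventional null hypothesis that the subject is guessing at random (p = 1/4):
A Type II error is failing to reject H₀ when H₀ is false.
Here that means concluding there is no evidence of ability when actually the subject performs better than chance.

A Type II error would mean concluding that the subject is guessing at random (p = 1/4) (or at least failing to establish that the subject performs better than chance) when in fact the subject performs better than chance. Consequence: genuine ability (if it existed) would go unrecognized.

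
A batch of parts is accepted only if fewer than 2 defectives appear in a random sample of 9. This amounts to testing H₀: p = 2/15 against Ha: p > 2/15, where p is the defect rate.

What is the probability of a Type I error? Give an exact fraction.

13155707024/38443359375

Under H₀, S ~ Binomial(9, 2/15); the Type I error rate is P(S ≥ 2).
α = 1 − P(S ≤ 1) = 1 − 25287652351/38443359375 = 13155707024/38443359375.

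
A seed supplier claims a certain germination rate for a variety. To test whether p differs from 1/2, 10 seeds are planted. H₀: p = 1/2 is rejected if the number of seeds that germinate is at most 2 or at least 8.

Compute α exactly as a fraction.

The significance level is the null-hypothesis probability of the rejection region {≤2} ∪ {≥8}.
By symmetry, α = 2·P(X ≤ 2) = 2·(1 + 10 + 45)/1024 = 112/1024 = 7/64.

7/64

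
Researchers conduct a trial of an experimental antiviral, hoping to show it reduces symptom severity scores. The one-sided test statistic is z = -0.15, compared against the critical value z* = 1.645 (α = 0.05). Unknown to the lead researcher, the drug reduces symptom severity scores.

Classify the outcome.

The conventional null hypothesis is that the drug has no effect on symptom severity scores.
Since z = -0.15 ≤ z* = 1.645, H₀ is not rejected.
H₀ is false (actually the drug reduces symptom severity scores).
Failing to reject a false H₀ is a Type II error.

Type II error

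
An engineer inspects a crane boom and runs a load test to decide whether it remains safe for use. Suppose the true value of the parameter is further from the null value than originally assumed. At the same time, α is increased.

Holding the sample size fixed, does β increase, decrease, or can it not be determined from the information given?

A bigger departure from H₀ is easier for the test to detect, so it fails to reject less often. Relaxing α lowers the evidence threshold; under Ha, outcomes that previously fell short now trigger rejection. Both changes push β in the same direction.

It decreases.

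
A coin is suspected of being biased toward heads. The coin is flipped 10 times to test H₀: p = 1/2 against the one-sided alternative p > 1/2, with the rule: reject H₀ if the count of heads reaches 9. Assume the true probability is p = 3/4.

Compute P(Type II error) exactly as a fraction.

Under the alternative p = 3/4, Y ~ Binomial(10, 3/4); β is the probability the test does not reject, P(Y < 9).
Equivalently, β = 1 − P(Y ≥ 9) = 792697/1048576.

792697/1048576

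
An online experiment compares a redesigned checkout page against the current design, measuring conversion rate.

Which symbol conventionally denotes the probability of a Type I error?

α

P(Type I error) = P(reject H₀ | H₀ true) = α, the significance level.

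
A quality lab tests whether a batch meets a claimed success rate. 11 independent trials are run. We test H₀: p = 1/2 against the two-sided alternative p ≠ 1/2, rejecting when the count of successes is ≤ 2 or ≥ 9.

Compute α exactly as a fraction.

α = P(K ≤ 2 or K ≥ 9 | p = 1/2), K ~ Binomial(11, 1/2).
By symmetry, α = 2·P(K ≤ 2) = 2·(1 + 11 + 55)/2048 = 134/2048 = 67/1024.

67/1024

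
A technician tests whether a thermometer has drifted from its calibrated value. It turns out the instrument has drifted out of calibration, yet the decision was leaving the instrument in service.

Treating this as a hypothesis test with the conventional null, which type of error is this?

Type II error

The null hypothesis here is that the instrument is correctly calibrated.
'Leaving the instrument in service' corresponds to failing to reject H₀.
H₀ was not rejected but H₀ is false — a Type II error (false negative).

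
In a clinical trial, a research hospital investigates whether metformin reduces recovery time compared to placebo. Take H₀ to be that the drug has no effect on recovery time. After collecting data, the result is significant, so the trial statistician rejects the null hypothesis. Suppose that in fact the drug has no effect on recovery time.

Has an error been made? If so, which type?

H₀ was rejected, but H₀ is actually true.
Rejecting a true null hypothesis is a Type I error (false positive).

Type I error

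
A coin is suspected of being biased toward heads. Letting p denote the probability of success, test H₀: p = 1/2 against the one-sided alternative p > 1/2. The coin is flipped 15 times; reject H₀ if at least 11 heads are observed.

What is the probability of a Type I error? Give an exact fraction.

Under H₀, K ~ Binomial(15, 1/2), and α = P(K ≥ 11).
P(K ≥ 11) = [C(15,11) + C(15,12) + C(15,13) + C(15,14) + C(15,15)] / 2^15 = (1365 + 455 + 105 + 15 + 1) / 32768 = 1941/32768.

1941/32768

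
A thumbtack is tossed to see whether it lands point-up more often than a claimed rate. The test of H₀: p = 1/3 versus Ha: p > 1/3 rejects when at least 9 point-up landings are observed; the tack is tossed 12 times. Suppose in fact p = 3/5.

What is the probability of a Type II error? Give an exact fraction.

Under the alternative p = 3/5, X ~ Binomial(12, 3/5); β is the probability the test does not reject, P(X < 9).
Summing C(12,j)·(3/5)^j·(2/5)^{12-j} for j = 0..8 gives 37825328/48828125.

37825328/48828125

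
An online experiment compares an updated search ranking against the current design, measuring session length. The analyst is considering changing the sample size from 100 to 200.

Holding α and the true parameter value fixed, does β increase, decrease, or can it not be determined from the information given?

More data shrinks sampling variability; the test statistic under Ha concentrates further from the null value, making rejection more likely.

It decreases.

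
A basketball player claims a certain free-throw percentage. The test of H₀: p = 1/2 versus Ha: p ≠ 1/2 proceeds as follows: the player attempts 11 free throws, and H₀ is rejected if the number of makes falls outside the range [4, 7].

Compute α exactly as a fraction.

The significance level is the null-hypothesis probability of the rejection region {≤3} ∪ {≥8}.
The two tails are symmetric, so α = 2·(1 + 11 + 55 + 165)/2^11 = 464/2048 = 29/128.

29/128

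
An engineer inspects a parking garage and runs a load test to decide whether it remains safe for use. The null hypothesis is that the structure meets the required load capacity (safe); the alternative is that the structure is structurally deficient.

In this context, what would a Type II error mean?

A Type II error is failing to reject H₀ when H₀ is false.
Here that means keeping the structure open when actually the structure is structurally deficient.

A Type II error would mean concluding that the structure meets the required load capacity (safe) (or at least failing to establish that the structure is structurally deficient) when in fact the structure is structurally deficient.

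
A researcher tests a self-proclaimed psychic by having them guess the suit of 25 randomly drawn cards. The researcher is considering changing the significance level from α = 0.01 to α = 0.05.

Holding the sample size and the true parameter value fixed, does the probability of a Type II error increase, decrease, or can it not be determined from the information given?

A larger α widens the rejection region, so when the alternative is true more outcomes lead to rejection — failing to reject becomes less likely.

It decreases.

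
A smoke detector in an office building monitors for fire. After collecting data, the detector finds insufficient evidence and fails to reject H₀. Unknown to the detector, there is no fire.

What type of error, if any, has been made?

The conventional null hypothesis here is that there is no fire.
The test retained a true H₀ — the decision matches the true state.

No error (correct decision).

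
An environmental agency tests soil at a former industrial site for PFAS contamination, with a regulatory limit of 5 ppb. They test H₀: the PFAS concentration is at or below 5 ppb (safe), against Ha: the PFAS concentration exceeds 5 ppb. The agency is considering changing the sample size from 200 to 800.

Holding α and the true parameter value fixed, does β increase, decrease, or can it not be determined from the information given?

More data shrinks sampling variability; the test statistic under Ha concentrates further from the null value, making rejection more likely.

It decreases.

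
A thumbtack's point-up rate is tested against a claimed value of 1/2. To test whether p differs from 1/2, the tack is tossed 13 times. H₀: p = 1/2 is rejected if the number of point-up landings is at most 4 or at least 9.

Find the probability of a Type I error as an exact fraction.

1093/4096

Under H₀, K ~ Binomial(13, 1/2); α is the probability of landing in either tail, P(K ≤ 4) + P(K ≥ 9).
The two tails are symmetric, so α = 2·(1 + 13 + 78 + 286 + 715)/2^13 = 2186/8192 = 1093/4096.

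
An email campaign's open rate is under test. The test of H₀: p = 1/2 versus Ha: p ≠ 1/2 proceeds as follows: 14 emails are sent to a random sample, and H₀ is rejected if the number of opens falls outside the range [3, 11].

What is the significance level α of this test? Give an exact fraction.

53/4096

The significance level is the null-hypothesis probability of the rejection region {≤2} ∪ {≥12}.
Each tail has probability (1 + 14 + 91)/16384; doubling gives α = 212/16384 = 53/4096.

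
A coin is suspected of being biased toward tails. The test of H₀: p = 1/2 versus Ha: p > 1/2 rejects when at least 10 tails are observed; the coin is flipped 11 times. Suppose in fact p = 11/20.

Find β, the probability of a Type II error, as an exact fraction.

A Type II error is failing to reject when Ha holds: with p = 11/20, β = P(Y ≤ 9).
Summing C(11,j)·(11/20)^j·(9/20)^{11-j} for j = 0..9 gives 20194688329389/20480000000000.

20194688329389/20480000000000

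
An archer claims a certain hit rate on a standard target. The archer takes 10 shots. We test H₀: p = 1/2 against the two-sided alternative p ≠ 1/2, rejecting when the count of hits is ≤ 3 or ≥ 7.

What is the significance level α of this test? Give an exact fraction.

11/32

α = P(S ≤ 3 or S ≥ 7 | p = 1/2), S ~ Binomial(10, 1/2).
The two tails are symmetric, so α = 2·(1 + 10 + 45 + 120)/2^10 = 352/1024 = 11/32.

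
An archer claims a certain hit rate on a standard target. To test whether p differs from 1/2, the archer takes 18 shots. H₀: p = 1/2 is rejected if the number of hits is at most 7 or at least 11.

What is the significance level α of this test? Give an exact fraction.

The significance level is the null-hypothesis probability of the rejection region {≤7} ∪ {≥11}.
By symmetry, α = 2·P(S ≤ 7) = 2·(1 + 18 + 153 + 816 + 3060 + 8568 + 18564 + 31824)/262144 = 126008/262144 = 15751/32768.

15751/32768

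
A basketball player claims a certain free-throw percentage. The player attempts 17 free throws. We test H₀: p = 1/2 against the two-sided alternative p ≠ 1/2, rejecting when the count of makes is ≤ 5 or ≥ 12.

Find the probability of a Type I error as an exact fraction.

Under H₀, S ~ Binomial(17, 1/2); α is the probability of landing in either tail, P(S ≤ 5) + P(S ≥ 12).
Each tail has probability (1 + 17 + 136 + 680 + 2380 + 6188)/131072; doubling gives α = 18804/131072 = 4701/32768.

4701/32768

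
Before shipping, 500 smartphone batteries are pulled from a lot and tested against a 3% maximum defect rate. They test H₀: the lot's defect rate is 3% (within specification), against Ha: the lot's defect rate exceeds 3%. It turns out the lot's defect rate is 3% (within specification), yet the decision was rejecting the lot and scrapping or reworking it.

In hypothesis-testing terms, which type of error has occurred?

'Rejecting the lot and scrapping or reworking it' corresponds to rejecting H₀.
H₀ was rejected but H₀ is true — a Type I error (false positive).

Type I error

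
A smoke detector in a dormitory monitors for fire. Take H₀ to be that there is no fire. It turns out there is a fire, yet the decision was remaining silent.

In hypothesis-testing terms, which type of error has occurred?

'Remaining silent' corresponds to failing to reject H₀.
H₀ was not rejected but H₀ is false — a Type II error (false negative).

Type II error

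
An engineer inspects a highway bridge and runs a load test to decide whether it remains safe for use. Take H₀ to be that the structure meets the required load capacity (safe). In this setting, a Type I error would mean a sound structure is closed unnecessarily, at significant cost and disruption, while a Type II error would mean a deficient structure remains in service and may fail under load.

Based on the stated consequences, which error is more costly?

Type II error

The Type II consequence (a deficient structure remains in service and may fail under load) is more severe than the Type I consequence (a sound structure is closed unnecessarily, at significant cost and disruption).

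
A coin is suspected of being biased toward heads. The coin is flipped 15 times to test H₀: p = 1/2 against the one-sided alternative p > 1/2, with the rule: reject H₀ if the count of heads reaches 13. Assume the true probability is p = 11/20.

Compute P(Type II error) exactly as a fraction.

32418940857512713659/32768000000000000000

β = P(fail to reject H₀ | Ha true) = P(K ≤ 12 | p = 11/20), K ~ Binomial(15, 11/20).
Equivalently, β = 1 − P(K ≥ 13) = 32418940857512713659/32768000000000000000.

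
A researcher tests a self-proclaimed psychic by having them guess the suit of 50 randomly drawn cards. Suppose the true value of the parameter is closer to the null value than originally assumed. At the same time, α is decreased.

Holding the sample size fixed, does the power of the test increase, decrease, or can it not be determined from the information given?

A smaller departure from H₀ means the test statistic under Ha is distributed closer to where it would be under H₀; rejection becomes less likely. Lowering α raises the bar for rejection; under Ha, the test now fails to reject on outcomes it previously would have rejected. Both changes push β in the same direction.
Since power = 1 − β and β increases, power decreases.

It decreases.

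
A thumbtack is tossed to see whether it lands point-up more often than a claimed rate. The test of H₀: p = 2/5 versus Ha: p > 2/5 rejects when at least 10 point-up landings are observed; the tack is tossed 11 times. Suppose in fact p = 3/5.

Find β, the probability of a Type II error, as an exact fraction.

A Type II error is failing to reject when Ha holds: with p = 3/5, β = P(Y ≤ 9).
Adding the binomial probabilities P(Y=0)+…+P(Y=9) at p = 3/5 gives 1894076/1953125.

1894076/1953125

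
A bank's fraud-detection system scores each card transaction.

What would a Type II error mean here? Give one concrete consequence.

A Type II error would mean concluding that the transaction is legitimate (or at least failing to establish that the transaction is fraudulent) when in fact the transaction is fraudulent. Consequence: a fraudulent charge goes through and the bank absorbs the loss.

With the conventional null hypothesis that the transaction is legitimate:
A Type II error is failing to reject H₀ when H₀ is false.
Here that means approving the transaction when actually the transaction is fraudulent.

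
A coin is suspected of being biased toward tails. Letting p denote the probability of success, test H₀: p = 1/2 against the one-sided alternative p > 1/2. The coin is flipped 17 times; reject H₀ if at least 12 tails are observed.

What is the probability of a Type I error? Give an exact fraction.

α = P(reject H₀ | H₀ true) = P(X ≥ 12 | p = 1/2), with X ~ Binomial(17, 1/2).
P(X ≥ 12) = [C(17,12) + C(17,13) + C(17,14) + C(17,15) + C(17,16) + C(17,17)] / 2^17 = (6188 + 2380 + 680 + 136 + 17 + 1) / 131072 = 9402/131072 = 4701/65536.

4701/65536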